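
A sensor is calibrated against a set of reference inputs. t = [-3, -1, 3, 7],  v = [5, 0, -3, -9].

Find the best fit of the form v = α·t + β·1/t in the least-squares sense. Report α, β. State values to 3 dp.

α = -1.347, β = 1.157

Forming XᵀX = [[68, 4]; [4, 548/441]] and Xᵀv = [-87, -83/21]ᵀ gives XᵀX·[α, β]ᵀ = Xᵀv.
Eliminating β: (548/441)·(row 1) − 4·(row 2) gives (30208/441)·α = (548/441)·(-87) − 4·(-83/21) = -13568/147, so α = -159/118.
Then β = ((-83/21) − 4·(-159/118))/(548/441) = 273/236.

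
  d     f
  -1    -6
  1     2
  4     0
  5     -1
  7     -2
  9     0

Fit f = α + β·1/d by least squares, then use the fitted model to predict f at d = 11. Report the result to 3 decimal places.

Compute the Gram sums: Σ1 = 6, Σ1/d = 887/1260, Σ1/d·1/d = 3389929/1587600.
And Σf = -7, Σ1/d·f = 263/35.
So XᵀX·[α, β]ᵀ = Xᵀf: [[6, 887/1260]; [887/1260, 3389929/1587600]]·[α, β]ᵀ = [-7, 263/35]ᵀ.
Eliminating β: (3389929/1587600)·(row 1) − (887/1260)·(row 2) gives (3910561/317520)·α = (3389929/1587600)·(-7) − (887/1260)·(263/35) = -32127619/1587600, so α = -32127619/19552805.
Then β = ((263/35) − (887/1260)·(-32127619/19552805))/(3389929/1587600) = 15880284/3910561.
At d = 11: f̂ = (-32127619/19552805)·(1) + (15880284/3910561)·(1/11) = -274002389/215080855.

f̂ = -1.274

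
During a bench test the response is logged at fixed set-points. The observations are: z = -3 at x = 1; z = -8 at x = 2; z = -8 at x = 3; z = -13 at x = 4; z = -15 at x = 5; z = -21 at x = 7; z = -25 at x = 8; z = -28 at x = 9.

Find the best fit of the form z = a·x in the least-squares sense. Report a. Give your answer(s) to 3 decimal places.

Forming AᵀA = [[249]] and Aᵀz = [-769]ᵀ gives AᵀA·[a]ᵀ = Aᵀz.
Hence a = -769 / 249 ≈ -3.08835.

a = -3.088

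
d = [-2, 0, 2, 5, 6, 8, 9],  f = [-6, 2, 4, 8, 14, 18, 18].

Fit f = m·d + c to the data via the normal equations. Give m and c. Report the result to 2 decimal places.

m = 2.14, c = -0.26

With design matrix M, MᵀM = [[214, 28]; [28, 7]] and Mᵀf = [450, 58]ᵀ.
det = 214·7 − 28² = 714.
m = (450·7 − 28·58)/714 = 109/51; c = (214·58 − 28·450)/714 = -94/357.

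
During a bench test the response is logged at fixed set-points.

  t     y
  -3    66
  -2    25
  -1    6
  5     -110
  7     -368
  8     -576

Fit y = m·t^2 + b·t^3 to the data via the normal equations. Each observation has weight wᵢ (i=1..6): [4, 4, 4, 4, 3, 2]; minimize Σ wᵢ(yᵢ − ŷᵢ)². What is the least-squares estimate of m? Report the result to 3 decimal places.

m = 3.026

Sums needed: Σwᵢ·t^2·t^2 = 18287, Σwᵢ·t^2·t^3 = 127353, Σwᵢ·t^3·t^3 = 942911.
Right-hand side: Σwᵢ·t^2·y = -136024, Σwᵢ·t^3·y = -1031448.
So MᵀWM·[m, b]ᵀ = MᵀWy: [[18287, 127353]; [127353, 942911]]·[m, b]ᵀ = [-136024, -1031448]ᵀ.
Determinant 18287·942911 − 127353² = 1024226848.
m = ((-136024)·942911 − 127353·(-1031448))/1024226848 = 193716955/64014178; b = (18287·(-1031448) − 127353·(-136024))/1024226848 = -96189069/64014178.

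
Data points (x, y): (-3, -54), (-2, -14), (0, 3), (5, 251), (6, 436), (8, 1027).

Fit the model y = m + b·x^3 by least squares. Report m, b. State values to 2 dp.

m = 1.70, b = 2.00

Normal-equation sums: Σ1 = 6, Σx^3 = 818, Σx^3·x^3 = 325218.
And Σy = 1649, Σx^3·y = 652945.
Normal equations: [[6, 818]; [818, 325218]]·[m, b]ᵀ = [1649, 652945]ᵀ.
det = 6·325218 − 818² = 1282184.
m = (1649·325218 − 818·652945)/1282184 = 271934/160273; b = (6·652945 − 818·1649)/1282184 = 642197/320546.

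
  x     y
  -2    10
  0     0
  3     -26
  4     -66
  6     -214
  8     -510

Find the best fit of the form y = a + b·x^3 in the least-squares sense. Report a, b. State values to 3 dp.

Forming MᵀM = [[6, 811]; [811, 313689]] and Mᵀy = [-806, -312350]ᵀ gives MᵀM·[a, b]ᵀ = Mᵀy.
Δ = 6·313689 − 811² = 1224413.
a = ((-806)·313689 − 811·(-312350))/1224413 = 482516/1224413; b = (6·(-312350) − 811·(-806))/1224413 = -1220434/1224413.

a = 0.394, b = -0.997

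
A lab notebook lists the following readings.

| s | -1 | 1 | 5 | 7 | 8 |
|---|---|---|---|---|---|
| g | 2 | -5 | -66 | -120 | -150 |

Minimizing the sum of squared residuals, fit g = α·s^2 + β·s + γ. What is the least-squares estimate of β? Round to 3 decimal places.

β = -3.918

Normal-equation sums: Σs^2·s^2 = 7124, Σs^2·s = 980, Σs^2 = 140, Σs·s = 140, Σs = 20, Σ1 = 5.
Right-hand side: Σs^2·g = -17133, Σs·g = -2377, Σg = -339.
Solving the 3×3 system (Gaussian elimination) gives α = -247/132, β = -431/110, γ = 4/15.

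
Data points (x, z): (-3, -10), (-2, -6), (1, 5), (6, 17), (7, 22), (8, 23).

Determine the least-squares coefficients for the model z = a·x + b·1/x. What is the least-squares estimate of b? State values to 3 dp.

The normal equations are: 163·a + 6·b = 487;  6·a + (40217/28224)·b = 3391/168.
(Σx·x = 163, Σx·1/x = 6, Σ1/x·1/x = 40217/28224, Σx·z = 487, Σ1/x·z = 3391/168.)
det = 163·(40217/28224) − 6² = 5539307/28224.
a = (487·(40217/28224) − 6·(3391/168))/(5539307/28224) = 16167551/5539307; b = (163·(3391/168) − 6·487)/(5539307/28224) = 10388616/5539307.

b = 1.875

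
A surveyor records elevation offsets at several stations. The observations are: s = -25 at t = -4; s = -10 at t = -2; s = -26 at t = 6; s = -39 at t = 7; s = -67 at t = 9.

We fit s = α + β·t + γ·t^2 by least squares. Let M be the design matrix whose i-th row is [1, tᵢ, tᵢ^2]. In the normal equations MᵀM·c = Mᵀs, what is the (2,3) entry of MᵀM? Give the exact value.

1216

Row 2 ↔ basis t, column 3 ↔ basis t^2, so (MᵀM)_{2,3} = Σᵢ (t)·(t^2) = (-4)·(16) + (-2)·(4) + (6)·(36) + (7)·(49) + (9)·(81) = 1216.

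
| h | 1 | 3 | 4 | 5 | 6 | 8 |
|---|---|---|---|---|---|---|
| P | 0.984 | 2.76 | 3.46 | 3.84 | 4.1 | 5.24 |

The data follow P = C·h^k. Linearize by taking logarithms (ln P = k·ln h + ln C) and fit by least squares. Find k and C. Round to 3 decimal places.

k = 0.799, C = 1.049

Taking logs, ln P = k·ln h + ln C, so regress ln P on ln h.
XᵀX = [[13.2535, 7.9655]; [7.9655, 6]], rhs = [10.9739, 6.6532]ᵀ  (here Σln h = 7.9655, Σ(ln h)² = 13.2535, Σln P = 6.6532, Σln h·ln P = 10.9739).
Slope k = (n·Σln h·ln P − Σln h·Σln P)/(n·Σ(ln h)² − (Σln h)²) = (6·10.9739 − 7.9655·6.6532)/16.0713 = 0.79942; ln C = (Σln P − k·Σln h)/n = 0.04756, so C = exp(0.04756) = 1.04871.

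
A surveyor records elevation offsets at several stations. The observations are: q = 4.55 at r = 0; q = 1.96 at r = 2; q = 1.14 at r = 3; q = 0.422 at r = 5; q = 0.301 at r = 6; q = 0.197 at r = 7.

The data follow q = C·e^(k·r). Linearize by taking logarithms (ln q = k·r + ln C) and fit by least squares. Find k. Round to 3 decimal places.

Linearized form: ln q = k·r + ln C. From the 6 transformed points,
XᵀX = [[123.0000, 23.0000]; [23.0000, 6]], rhs = [-21.1505, -1.3688]ᵀ  (here Σr = 23.0000, Σ(r)² = 123.0000, Σln q = -1.3688, Σr·ln q = -21.1505).
Δ = 123.0000·6 − (23.0000)² = 209.0000; k = (-21.1505·6 − 23.0000·-1.3688)/209.0000 = -0.45655, ln C = (123.0000·-1.3688 − 23.0000·-21.1505)/209.0000 = 1.52198.

k = -0.457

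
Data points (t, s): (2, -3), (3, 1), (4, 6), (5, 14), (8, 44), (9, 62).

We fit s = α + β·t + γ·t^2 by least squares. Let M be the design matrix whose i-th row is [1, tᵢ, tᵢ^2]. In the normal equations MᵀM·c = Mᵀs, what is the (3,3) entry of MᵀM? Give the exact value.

11635

Row 3 ↔ basis t^2, column 3 ↔ basis t^2, so (MᵀM)_{3,3} = Σᵢ (t^2)·(t^2) = (4)·(4) + (9)·(9) + (16)·(16) + (25)·(25) + (64)·(64) + (81)·(81) = 11635.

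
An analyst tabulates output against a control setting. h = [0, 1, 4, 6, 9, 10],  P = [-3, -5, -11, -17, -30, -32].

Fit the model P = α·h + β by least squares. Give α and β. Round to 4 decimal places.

Compute the Gram sums: Σh·h = 234, Σh = 30, Σ1 = 6.
Right-hand side: Σh·P = -741, ΣP = -98.
det = 234·6 − 30² = 504.
α = ((-741)·6 − 30·(-98))/504 = -251/84; β = (234·(-98) − 30·(-741))/504 = -39/28.

α = -2.9881, β = -1.3929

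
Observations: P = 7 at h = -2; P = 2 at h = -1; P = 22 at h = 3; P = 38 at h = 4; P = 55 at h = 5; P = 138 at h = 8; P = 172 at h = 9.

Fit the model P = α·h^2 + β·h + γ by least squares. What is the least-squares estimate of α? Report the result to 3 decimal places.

Compute the Gram sums: Σh^2·h^2 = 11636, Σh^2·h = 1448, Σh^2 = 200, Σh·h = 200, Σh = 26, Σ1 = 7.
For XᵀP: Σh^2·P = 24975, Σh·P = 3129, ΣP = 434.
So XᵀX·[α, β, γ]ᵀ = XᵀP: [[11636, 1448, 200]; [1448, 200, 26]; [200, 26, 7]]·[α, β, γ]ᵀ = [24975, 3129, 434]ᵀ.
Row-reducing yields α = 134699/67228, β = 67707/67228, γ = 695/686.

α = 2.004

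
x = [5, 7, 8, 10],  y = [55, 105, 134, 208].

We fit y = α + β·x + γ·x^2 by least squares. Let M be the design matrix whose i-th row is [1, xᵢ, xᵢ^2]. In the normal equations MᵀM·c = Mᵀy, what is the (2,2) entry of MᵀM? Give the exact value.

Row 2 ↔ basis x, column 2 ↔ basis x, so (MᵀM)_{2,2} = Σᵢ (x)·(x) = (5)·(5) + (7)·(7) + (8)·(8) + (10)·(10) = 238.

238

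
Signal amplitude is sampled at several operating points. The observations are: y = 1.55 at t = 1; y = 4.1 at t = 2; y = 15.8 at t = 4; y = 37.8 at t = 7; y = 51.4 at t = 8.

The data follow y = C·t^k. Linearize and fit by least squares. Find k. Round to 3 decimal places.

k = 1.697

Taking logs, ln y = k·ln t + ln C, so regress ln y on ln t.
Σln t = 6.1048, Σ(ln t)² = 10.5129, Σln y = 12.1812, Σln t·ln y = 20.0646.
Equations: 10.5129·k + 6.1048·ln C = 20.0646;  6.1048·k + 5·ln C = 12.1812.
Δ = 10.5129·5 − (6.1048)² = 15.2960; k = (20.0646·5 − 6.1048·12.1812)/15.2960 = 1.69713, ln C = (10.5129·12.1812 − 6.1048·20.0646)/15.2960 = 0.36412.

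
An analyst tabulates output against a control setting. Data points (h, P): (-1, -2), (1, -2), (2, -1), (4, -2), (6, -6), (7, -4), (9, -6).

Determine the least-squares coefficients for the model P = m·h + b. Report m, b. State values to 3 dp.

Compute the Gram sums: Σh·h = 188, Σh = 28, Σ1 = 7.
For AᵀP: Σh·P = -128, ΣP = -23.
Determinant 188·7 − 28² = 532.
m = ((-128)·7 − 28·(-23))/532 = -9/19; b = (188·(-23) − 28·(-128))/532 = -185/133.

m = -0.474, b = -1.391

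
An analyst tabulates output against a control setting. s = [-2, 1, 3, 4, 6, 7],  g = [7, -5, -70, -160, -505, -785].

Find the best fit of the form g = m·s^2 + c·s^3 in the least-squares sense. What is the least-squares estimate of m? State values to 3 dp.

Normal-equation sums: Σs^2·s^2 = 4051, Σs^2·s^3 = 25819, Σs^3·s^3 = 169195.
Right-hand side: Σs^2·g = -59812, Σs^3·g = -390526.
Normal equations: [[4051, 25819]; [25819, 169195]]·[m, c]ᵀ = [-59812, -390526]ᵀ.
Eliminating c: 169195·(row 1) − 25819·(row 2) gives 18788184·m = 169195·(-59812) − 25819·(-390526) = -36900546, so m = -6150091/3131364.
Then c = ((-390526) − 25819·(-6150091/3131364))/169195 = -6289133/3131364.

m = -1.964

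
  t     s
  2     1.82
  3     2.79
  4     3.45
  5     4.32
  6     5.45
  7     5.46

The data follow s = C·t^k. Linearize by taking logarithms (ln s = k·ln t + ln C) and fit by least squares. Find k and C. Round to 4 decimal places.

Linearized form: ln s = k·ln t + ln C. From the 6 transformed points,
Over the data: Σln t = 8.5252, Σ(ln t)² = 13.1965, Σln s = 7.7196, Σln t·ln s = 11.9553.
Normal system: [[13.1965, 8.5252]; [8.5252, 6]]·[k, ln C]ᵀ = [11.9553, 7.7196]ᵀ.
Solving (det = 6.5005): k = 0.91088, ln C = -0.00764, so C = exp(-0.00764) = 0.99239.

k = 0.9109, C = 0.9924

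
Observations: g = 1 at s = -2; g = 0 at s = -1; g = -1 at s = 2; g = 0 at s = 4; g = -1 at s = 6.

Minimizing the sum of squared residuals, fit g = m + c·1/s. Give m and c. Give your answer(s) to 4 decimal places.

m = -0.2984, c = -0.8431

The normal equations are: 5·m + (-7/12)·c = -1;  (-7/12)·m + (229/144)·c = -7/6.
(Σ1 = 5, Σ1/s = -7/12, Σ1/s·1/s = 229/144, Σg = -1, Σ1/s·g = -7/6.)
Determinant 5·(229/144) − (-7/12)² = 137/18.
m = ((-1)·(229/144) − (-7/12)·(-7/6))/(137/18) = -327/1096; c = (5·(-7/6) − (-7/12)·(-1))/(137/18) = -231/274.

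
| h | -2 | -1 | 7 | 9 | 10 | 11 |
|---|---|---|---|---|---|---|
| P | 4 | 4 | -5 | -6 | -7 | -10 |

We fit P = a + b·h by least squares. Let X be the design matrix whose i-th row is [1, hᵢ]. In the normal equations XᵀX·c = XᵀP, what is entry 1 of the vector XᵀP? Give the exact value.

-20

Entry 1 ↔ basis 1, so (XᵀP)_{1} = Σᵢ Pᵢ = (1)·(4) + (1)·(4) + (1)·(-5) + (1)·(-6) + (1)·(-7) + (1)·(-10) = -20.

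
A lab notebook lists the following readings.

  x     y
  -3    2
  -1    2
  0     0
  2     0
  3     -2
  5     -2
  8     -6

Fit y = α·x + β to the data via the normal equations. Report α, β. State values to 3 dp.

α = -0.714, β = 0.571

MᵀM·[α, β]ᵀ = Mᵀy reads: 112·α + 14·β = -72;  14·α + 7·β = -6.
Δ = 112·7 − 14² = 588.
α = ((-72)·7 − 14·(-6))/588 = -5/7; β = (112·(-6) − 14·(-72))/588 = 4/7.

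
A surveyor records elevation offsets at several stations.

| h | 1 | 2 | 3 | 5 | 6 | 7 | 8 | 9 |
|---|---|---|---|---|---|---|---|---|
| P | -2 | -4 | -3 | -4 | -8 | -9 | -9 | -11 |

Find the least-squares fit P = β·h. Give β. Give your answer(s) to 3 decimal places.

β = -1.193

Normal-equation sums: Σh·h = 269.
For XᵀP: Σh·P = -321.
β = (-321)/269 = -1.19331.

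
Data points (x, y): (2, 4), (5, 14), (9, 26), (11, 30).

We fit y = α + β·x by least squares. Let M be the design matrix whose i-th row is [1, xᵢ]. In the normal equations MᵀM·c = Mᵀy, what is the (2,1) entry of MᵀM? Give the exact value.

Row 2 ↔ basis x, column 1 ↔ basis 1, so (MᵀM)_{2,1} = Σᵢ x = (2)·(1) + (5)·(1) + (9)·(1) + (11)·(1) = 27.

27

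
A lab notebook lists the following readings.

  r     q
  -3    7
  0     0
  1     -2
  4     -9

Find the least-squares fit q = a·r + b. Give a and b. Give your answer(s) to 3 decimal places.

a = -2.280, b = 0.140

With design matrix M, MᵀM = [[26, 2]; [2, 4]] and Mᵀq = [-59, -4]ᵀ.
Δ = 26·4 − 2² = 100.
a = ((-59)·4 − 2·(-4))/100 = -57/25; b = (26·(-4) − 2·(-59))/100 = 7/50.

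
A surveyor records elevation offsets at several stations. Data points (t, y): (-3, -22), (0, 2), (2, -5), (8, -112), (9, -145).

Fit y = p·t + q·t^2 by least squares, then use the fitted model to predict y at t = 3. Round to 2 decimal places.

Entries of MᵀM: Σt·t = 158, Σt·t^2 = 1222, Σt^2·t^2 = 10754.
For Mᵀy: Σt·y = -2145, Σt^2·y = -19131.
Normal equations: [[158, 1222]; [1222, 10754]]·[p, q]ᵀ = [-2145, -19131]ᵀ.
Eliminating q: 10754·(row 1) − 1222·(row 2) gives 205848·p = 10754·(-2145) − 1222·(-19131) = 310752, so p = 4316/2859.
Then q = ((-19131) − 1222·(4316/2859))/10754 = -11153/5718.
At t = 3: ŷ = (4316/2859)·(3) + (-11153/5718)·(9) = -24827/1906.

ŷ = -13.03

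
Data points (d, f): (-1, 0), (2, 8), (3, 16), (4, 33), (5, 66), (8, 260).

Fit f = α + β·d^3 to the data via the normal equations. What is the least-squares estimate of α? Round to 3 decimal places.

α = 2.107

Normal-equation sums: Σ1 = 6, Σd^3 = 735, Σd^3·d^3 = 282659.
For Xᵀf: Σf = 383, Σd^3·f = 143978.
XᵀX·[α, β]ᵀ = Xᵀf becomes [[6, 735]; [735, 282659]]·[α, β]ᵀ = [383, 143978]ᵀ.
Δ = 6·282659 − 735² = 1155729.
α = (383·282659 − 735·143978)/1155729 = 2434567/1155729; β = (6·143978 − 735·383)/1155729 = 194121/385243.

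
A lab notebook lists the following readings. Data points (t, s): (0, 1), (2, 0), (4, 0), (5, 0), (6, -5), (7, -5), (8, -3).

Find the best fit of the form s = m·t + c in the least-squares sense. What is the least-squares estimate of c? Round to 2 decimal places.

c = 1.56

From the data, Σt·t = 194, Σt = 32, Σ1 = 7.
And Σt·s = -89, Σs = -12.
Normal equations: [[194, 32]; [32, 7]]·[m, c]ᵀ = [-89, -12]ᵀ.
Determinant 194·7 − 32² = 334.
m = ((-89)·7 − 32·(-12))/334 = -239/334; c = (194·(-12) − 32·(-89))/334 = 260/167.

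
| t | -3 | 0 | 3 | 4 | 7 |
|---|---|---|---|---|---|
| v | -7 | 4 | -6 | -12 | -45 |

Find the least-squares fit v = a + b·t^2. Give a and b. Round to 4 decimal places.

The normal system AᵀA·[a, b]ᵀ = Aᵀv is [[5, 83]; [83, 2819]]·[a, b]ᵀ = [-66, -2514]ᵀ.
Eliminating b: 2819·(row 1) − 83·(row 2) gives 7206·a = 2819·(-66) − 83·(-2514) = 22608, so a = 3768/1201.
Then b = ((-2514) − 83·(3768/1201))/2819 = -1182/1201.

a = 3.1374, b = -0.9842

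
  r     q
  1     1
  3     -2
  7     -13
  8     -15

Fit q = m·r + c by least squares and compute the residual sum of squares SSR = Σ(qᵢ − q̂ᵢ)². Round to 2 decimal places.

Compute the Gram sums: Σr·r = 123, Σr = 19, Σ1 = 4.
Moment sums: Σr·q = -216, Σq = -29.
MᵀM·[m, c]ᵀ = Mᵀq becomes [[123, 19]; [19, 4]]·[m, c]ᵀ = [-216, -29]ᵀ.
Eliminating c: 4·(row 1) − 19·(row 2) gives 131·m = 4·(-216) − 19·(-29) = -313, so m = -313/131.
Then c = ((-29) − 19·(-313/131))/4 = 537/131.
Residuals: -93/131, 140/131, -49/131, 2/131; SSR = 234/131.

SSR = 1.79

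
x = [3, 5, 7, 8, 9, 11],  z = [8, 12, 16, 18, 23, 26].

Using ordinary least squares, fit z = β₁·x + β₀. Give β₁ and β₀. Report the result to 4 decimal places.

Forming MᵀM = [[349, 43]; [43, 6]] and Mᵀz = [833, 103]ᵀ gives MᵀM·[β₁, β₀]ᵀ = Mᵀz.
Eliminating β₀: 6·(row 1) − 43·(row 2) gives 245·β₁ = 6·833 − 43·103 = 569, so β₁ = 569/245.
Then β₀ = (103 − 43·(569/245))/6 = 128/245.

β₁ = 2.3224, β₀ = 0.5224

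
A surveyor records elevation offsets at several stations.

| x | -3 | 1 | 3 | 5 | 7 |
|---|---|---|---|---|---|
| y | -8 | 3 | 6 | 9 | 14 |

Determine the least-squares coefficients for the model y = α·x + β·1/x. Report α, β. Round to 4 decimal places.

α = 1.9494, β = 1.3406

Sums needed: Σx·x = 93, Σx·1/x = 5, Σ1/x·1/x = 14141/11025.
For Mᵀy: Σx·y = 188, Σ1/x·y = 172/15.
Δ = 93·(14141/11025) − 5² = 346496/3675.
α = (188·(14141/11025) − 5·(172/15))/(346496/3675) = 253301/129936; β = (93·(172/15) − 5·188)/(346496/3675) = 58065/43312.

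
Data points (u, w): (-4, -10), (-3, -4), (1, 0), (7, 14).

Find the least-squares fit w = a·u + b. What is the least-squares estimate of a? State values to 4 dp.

a = 2.0067

Setting ∂/∂a … = 0 gives: 75·a + 1·b = 150;  1·a + 4·b = 0.
(Σu·u = 75, Σu = 1, Σ1 = 4, Σu·w = 150, Σw = 0.)
Eliminating b: 4·(row 1) − 1·(row 2) gives 299·a = 4·150 − 1·0 = 600, so a = 600/299.
Then b = (0 − 1·(600/299))/4 = -150/299.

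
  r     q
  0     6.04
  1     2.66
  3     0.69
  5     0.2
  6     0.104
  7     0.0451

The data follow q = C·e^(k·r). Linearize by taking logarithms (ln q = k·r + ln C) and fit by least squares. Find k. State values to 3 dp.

With ln qᵢ as the transformed response and rᵢ as the regressor:
Over the data: Σr = 22.0000, Σ(r)² = 120.0000, Σln q = -4.5660, Σr·ln q = -43.4544.
Normal system: [[120.0000, 22.0000]; [22.0000, 6]]·[k, ln C]ᵀ = [-43.4544, -4.5660]ᵀ.
Solving (det = 236.0000): k = -0.67913, ln C = 1.72913.

k = -0.679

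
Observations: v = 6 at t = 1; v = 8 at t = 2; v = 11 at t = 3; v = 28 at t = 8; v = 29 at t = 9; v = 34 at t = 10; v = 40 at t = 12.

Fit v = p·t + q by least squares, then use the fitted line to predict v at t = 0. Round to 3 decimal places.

Setting ∂/∂p … = 0 gives: 403·p + 45·q = 1360;  45·p + 7·q = 156.
Δ = 403·7 − 45² = 796.
p = (1360·7 − 45·156)/796 = 625/199; q = (403·156 − 45·1360)/796 = 417/199.
At t = 0: v̂ = (625/199)·(0) + (417/199)·(1) = 417/199.

v̂ = 2.095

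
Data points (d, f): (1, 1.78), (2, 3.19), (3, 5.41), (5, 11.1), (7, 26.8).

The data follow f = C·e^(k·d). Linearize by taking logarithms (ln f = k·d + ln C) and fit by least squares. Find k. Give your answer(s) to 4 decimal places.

k = 0.4389

Linearized form: ln f = k·d + ln C. From the 5 transformed points,
XᵀX = [[88.0000, 18.0000]; [18.0000, 5]], rhs = [43.0149, 9.1202]ᵀ  (here Σd = 18.0000, Σ(d)² = 88.0000, Σln f = 9.1202, Σd·ln f = 43.0149).
Solving (det = 116.0000): k = 0.43888, ln C = 0.24406.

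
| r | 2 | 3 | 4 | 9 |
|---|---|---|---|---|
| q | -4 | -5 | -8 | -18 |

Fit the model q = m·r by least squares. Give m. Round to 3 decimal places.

The normal system XᵀX·[m]ᵀ = Xᵀq is [[110]]·[m]ᵀ = [-217]ᵀ.
m = (-217)/110 = -1.97273.

m = -1.973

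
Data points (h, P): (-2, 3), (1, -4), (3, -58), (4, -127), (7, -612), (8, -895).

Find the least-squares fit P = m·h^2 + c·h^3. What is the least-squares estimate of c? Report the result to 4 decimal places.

c = -1.5008

Forming XᵀX = [[6851, 50811]; [50811, 384683]] and XᵀP = [-89814, -677878]ᵀ gives XᵀX·[m, c]ᵀ = XᵀP.
Determinant 6851·384683 − 50811² = 53705512.
m = ((-89814)·384683 − 50811·(-677878))/53705512 = -13282488/6713189; c = (6851·(-677878) − 50811·(-89814))/53705512 = -10075378/6713189.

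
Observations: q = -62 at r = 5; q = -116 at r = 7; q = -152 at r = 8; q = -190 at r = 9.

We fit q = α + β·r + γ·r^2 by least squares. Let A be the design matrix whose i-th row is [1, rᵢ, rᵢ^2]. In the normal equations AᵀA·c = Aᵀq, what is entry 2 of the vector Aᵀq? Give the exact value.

-4048

Entry 2 ↔ basis r, so (Aᵀq)_{2} = Σᵢ (r)·qᵢ = (5)·(-62) + (7)·(-116) + (8)·(-152) + (9)·(-190) = -4048.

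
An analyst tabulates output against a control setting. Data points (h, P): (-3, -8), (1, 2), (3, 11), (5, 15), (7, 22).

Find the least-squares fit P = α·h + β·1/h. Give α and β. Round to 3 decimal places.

Sums needed: Σh·h = 93, Σh·1/h = 5, Σ1/h·1/h = 14141/11025.
For MᵀP: Σh·P = 288, Σ1/h·P = 304/21.
Δ = 93·(14141/11025) − 5² = 346496/3675.
α = (288·(14141/11025) − 5·(304/21))/(346496/3675) = 68221/21656; β = (93·(304/21) − 5·288)/(346496/3675) = -21525/21656.

α = 3.150, β = -0.994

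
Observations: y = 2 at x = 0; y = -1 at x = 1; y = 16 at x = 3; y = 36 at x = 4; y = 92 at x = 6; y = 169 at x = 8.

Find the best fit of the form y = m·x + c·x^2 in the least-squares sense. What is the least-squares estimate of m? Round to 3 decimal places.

m = -3.433

MᵀM·[m, c]ᵀ = Mᵀy reads: 126·m + 820·c = 2095;  820·m + 5730·c = 14847.
(Σx·x = 126, Σx·x^2 = 820, Σx^2·x^2 = 5730, Σx·y = 2095, Σx^2·y = 14847.)
Δ = 126·5730 − 820² = 49580.
m = (2095·5730 − 820·14847)/49580 = -17019/4958; c = (126·14847 − 820·2095)/49580 = 76411/24790.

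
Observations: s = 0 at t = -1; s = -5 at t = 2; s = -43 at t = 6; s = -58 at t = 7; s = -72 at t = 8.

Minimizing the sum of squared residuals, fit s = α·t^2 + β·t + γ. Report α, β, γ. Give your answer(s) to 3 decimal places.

α = -1.015, β = -1.055, γ = 0.308

From the data, Σt^2·t^2 = 7810, Σt^2·t = 1078, Σt^2 = 154, Σt·t = 154, Σt = 22, Σ1 = 5.
For Aᵀs: Σt^2·s = -9018, Σt·s = -1250, Σs = -178.
Normal equations: [[7810, 1078, 154]; [1078, 154, 22]; [154, 22, 5]]·[α, β, γ]ᵀ = [-9018, -1250, -178]ᵀ.
Row-reducing yields α = -67/66, β = -905/858, γ = 4/13.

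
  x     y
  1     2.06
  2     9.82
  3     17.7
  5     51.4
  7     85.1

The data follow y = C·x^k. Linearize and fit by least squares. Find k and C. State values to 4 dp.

k = 1.9071, C = 2.2555

Let Y = ln y. Fitting Y = k·ln x + ln C by least squares:
Σln x = 5.3471, Σ(ln x)² = 8.0643, Σln y = 14.2642, Σln x·ln y = 19.7283.
Equations: 8.0643·k + 5.3471·ln C = 19.7283;  5.3471·k + 5·ln C = 14.2642.
Δ = 8.0643·5 − (5.3471)² = 11.7297; k = (19.7283·5 − 5.3471·14.2642)/11.7297 = 1.90706, ln C = (8.0643·14.2642 − 5.3471·19.7283)/11.7297 = 0.81338, so C = exp(0.81338) = 2.25551.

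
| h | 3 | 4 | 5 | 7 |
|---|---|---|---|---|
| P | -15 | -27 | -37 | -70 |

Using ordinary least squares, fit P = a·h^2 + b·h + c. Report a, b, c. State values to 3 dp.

Sums needed: Σh^2·h^2 = 3363, Σh^2·h = 559, Σh^2 = 99, Σh·h = 99, Σh = 19, Σ1 = 4.
Moment sums: Σh^2·P = -4922, Σh·P = -828, ΣP = -149.
XᵀX·[a, b, c]ᵀ = XᵀP becomes [[3363, 559, 99]; [559, 99, 19]; [99, 19, 4]]·[a, b, c]ᵀ = [-4922, -828, -149]ᵀ.
Solving the 3×3 system (Gaussian elimination) gives a = -51/44, b = -437/220, c = 48/55.

a = -1.159, b = -1.986, c = 0.873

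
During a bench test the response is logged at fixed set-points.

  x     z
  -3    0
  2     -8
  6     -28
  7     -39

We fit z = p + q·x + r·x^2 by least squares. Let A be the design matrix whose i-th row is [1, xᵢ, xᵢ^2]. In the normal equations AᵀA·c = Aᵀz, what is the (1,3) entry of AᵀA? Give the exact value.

Row 1 ↔ basis 1, column 3 ↔ basis x^2, so (AᵀA)_{1,3} = Σᵢ x^2 = (1)·(9) + (1)·(4) + (1)·(36) + (1)·(49) = 98.

98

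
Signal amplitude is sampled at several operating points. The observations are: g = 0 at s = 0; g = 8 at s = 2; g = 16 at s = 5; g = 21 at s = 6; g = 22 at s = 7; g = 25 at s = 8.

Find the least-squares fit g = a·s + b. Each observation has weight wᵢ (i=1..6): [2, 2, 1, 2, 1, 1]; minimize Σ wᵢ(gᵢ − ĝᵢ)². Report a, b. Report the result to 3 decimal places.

a = 3.162, b = 0.796

Sums needed: Σwᵢ·s·s = 218, Σwᵢ·s = 36, Σwᵢ·1 = 9.
Moment sums: Σwᵢ·s·g = 718, Σwᵢ·g = 121.
Normal equations: [[218, 36]; [36, 9]]·[a, b]ᵀ = [718, 121]ᵀ.
det = 218·9 − 36² = 666.
a = (718·9 − 36·121)/666 = 117/37; b = (218·121 − 36·718)/666 = 265/333.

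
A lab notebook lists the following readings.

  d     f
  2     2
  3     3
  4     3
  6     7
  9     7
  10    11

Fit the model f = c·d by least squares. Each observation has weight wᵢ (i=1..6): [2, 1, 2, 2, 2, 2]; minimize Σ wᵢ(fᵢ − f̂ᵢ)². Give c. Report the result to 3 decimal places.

Entries of MᵀWM: Σwᵢ·d·d = 483.
And Σwᵢ·d·f = 471.
MᵀWM·[c]ᵀ = MᵀWf becomes [[483]]·[c]ᵀ = [471]ᵀ.
c = 471/483 = 0.975155.

c = 0.975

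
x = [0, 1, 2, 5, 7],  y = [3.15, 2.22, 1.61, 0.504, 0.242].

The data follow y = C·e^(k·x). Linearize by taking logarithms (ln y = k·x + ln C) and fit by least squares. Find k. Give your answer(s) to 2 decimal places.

k = -0.37

With ln yᵢ as the transformed response and xᵢ as the regressor:
AᵀA = [[79.0000, 15.0000]; [15.0000, 5]], rhs = [-11.6076, 0.3171]ᵀ  (here Σx = 15.0000, Σ(x)² = 79.0000, Σln y = 0.3171, Σx·ln y = -11.6076).
Slope k = (n·Σx·ln y − Σx·Σln y)/(n·Σ(x)² − (Σx)²) = (5·-11.6076 − 15.0000·0.3171)/170.0000 = -0.36938; ln C = (Σln y − k·Σx)/n = 1.17158.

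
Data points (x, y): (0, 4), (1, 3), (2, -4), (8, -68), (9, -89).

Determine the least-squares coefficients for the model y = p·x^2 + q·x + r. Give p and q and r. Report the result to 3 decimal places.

Setting ∂/∂p … = 0 gives: 10674·p + 1250·q + 150·r = -11574;  1250·p + 150·q + 20·r = -1350;  150·p + 20·q + 5·r = -154.
Solving the 3×3 system (Gaussian elimination) gives p = -1, q = -6/5, r = 4.

p = -1.000, q = -1.200, r = 4.000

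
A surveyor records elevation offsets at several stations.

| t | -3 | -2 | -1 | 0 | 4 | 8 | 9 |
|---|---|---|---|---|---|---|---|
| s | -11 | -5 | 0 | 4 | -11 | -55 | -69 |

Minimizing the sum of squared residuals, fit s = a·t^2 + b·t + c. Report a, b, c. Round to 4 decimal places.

Setting ∂/∂a … = 0 gives: 11011·a + 1269·b + 175·c = -9404;  1269·a + 175·b + 15·c = -1062;  175·a + 15·b + 7·c = -147.
Row-reducing yields a = -22919/22638, b = 1193/1078, c = 21946/11319.

a = -1.0124, b = 1.1067, c = 1.9389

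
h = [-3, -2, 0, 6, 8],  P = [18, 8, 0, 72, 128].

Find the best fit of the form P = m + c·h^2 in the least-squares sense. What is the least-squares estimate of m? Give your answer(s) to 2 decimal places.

Compute the Gram sums: Σ1 = 5, Σh^2 = 113, Σh^2·h^2 = 5489.
Right-hand side: ΣP = 226, Σh^2·P = 10978.
So MᵀM·[m, c]ᵀ = MᵀP: [[5, 113]; [113, 5489]]·[m, c]ᵀ = [226, 10978]ᵀ.
Determinant 5·5489 − 113² = 14676.
m = (226·5489 − 113·10978)/14676 = 0; c = (5·10978 − 113·226)/14676 = 2.

m = 0.00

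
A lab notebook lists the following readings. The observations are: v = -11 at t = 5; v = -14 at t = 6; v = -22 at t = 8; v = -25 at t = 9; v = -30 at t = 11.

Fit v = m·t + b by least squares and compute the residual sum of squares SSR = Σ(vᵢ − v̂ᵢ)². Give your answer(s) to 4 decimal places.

SSR = 2.4211

Normal-equation sums: Σt·t = 327, Σt = 39, Σ1 = 5.
And Σt·v = -870, Σv = -102.
XᵀX·[m, b]ᵀ = Xᵀv becomes [[327, 39]; [39, 5]]·[m, b]ᵀ = [-870, -102]ᵀ.
Eliminating b: 5·(row 1) − 39·(row 2) gives 114·m = 5·(-870) − 39·(-102) = -372, so m = -62/19.
Then b = ((-102) − 39·(-62/19))/5 = 96/19.
Residuals: 5/19, 10/19, -18/19, -13/19, 16/19; SSR = 46/19.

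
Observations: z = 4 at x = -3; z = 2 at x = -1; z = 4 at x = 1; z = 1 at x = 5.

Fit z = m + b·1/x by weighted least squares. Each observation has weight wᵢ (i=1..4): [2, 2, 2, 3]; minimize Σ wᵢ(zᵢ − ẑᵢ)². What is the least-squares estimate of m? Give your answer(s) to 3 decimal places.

m = 2.559

Compute the Gram sums: Σwᵢ·1 = 9, Σwᵢ·1/x = -1/15, Σwᵢ·1/x·1/x = 977/225.
Right-hand side: Σwᵢ·z = 23, Σwᵢ·1/x·z = 29/15.
So AᵀWA·[m, b]ᵀ = AᵀWz: [[9, -1/15]; [-1/15, 977/225]]·[m, b]ᵀ = [23, 29/15]ᵀ.
Determinant 9·(977/225) − (-1/15)² = 8792/225.
m = (23·(977/225) − (-1/15)·(29/15))/(8792/225) = 5625/2198; b = (9·(29/15) − (-1/15)·23)/(8792/225) = 1065/2198.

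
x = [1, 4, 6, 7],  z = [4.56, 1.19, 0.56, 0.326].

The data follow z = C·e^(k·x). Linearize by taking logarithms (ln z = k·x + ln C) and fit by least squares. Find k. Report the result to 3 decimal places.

k = -0.432

With ln zᵢ as the transformed response and xᵢ as the regressor:
Σx = 18.0000, Σ(x)² = 102.0000, Σln z = -0.0094, Σx·ln z = -9.1118.
Equations: 102.0000·k + 18.0000·ln C = -9.1118;  18.0000·k + 4·ln C = -0.0094.
Δ = 102.0000·4 − (18.0000)² = 84.0000; k = (-9.1118·4 − 18.0000·-0.0094)/84.0000 = -0.43188, ln C = (102.0000·-0.0094 − 18.0000·-9.1118)/84.0000 = 1.94111.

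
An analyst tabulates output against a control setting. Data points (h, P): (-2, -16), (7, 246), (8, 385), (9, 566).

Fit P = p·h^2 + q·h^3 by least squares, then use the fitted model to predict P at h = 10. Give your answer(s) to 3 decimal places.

With design matrix X, XᵀX = [[13074, 108592]; [108592, 911298]] and XᵀP = [82476, 694240]ᵀ.
det = 13074·911298 − 108592² = 122087588.
p = (82476·911298 − 108592·694240)/122087588 = -57174058/30521897; q = (13074·694240 − 108592·82476)/122087588 = 30064992/30521897.
At h = 10: P̂ = (-57174058/30521897)·(100) + (30064992/30521897)·(1000) = 3478226600/4360271.

P̂ = 797.709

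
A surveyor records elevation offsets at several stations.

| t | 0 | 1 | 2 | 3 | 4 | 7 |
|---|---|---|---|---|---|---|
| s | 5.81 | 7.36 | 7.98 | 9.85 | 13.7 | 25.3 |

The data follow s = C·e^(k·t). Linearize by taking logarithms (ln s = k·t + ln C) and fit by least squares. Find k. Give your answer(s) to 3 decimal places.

Taking logs, ln s = k·t + ln C, so regress ln s on t.
Σt = 17.0000, Σ(t)² = 79.0000, Σln s = 13.9683, Σt·ln s = 46.0976.
Equations: 79.0000·k + 17.0000·ln C = 46.0976;  17.0000·k + 6·ln C = 13.9683.
Solving (det = 185.0000): k = 0.21149, ln C = 1.72883.

k = 0.211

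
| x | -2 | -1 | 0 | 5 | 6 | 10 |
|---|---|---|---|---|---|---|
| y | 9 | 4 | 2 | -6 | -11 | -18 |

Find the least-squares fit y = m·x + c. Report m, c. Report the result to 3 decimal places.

With design matrix M, MᵀM = [[166, 18]; [18, 6]] and Mᵀy = [-298, -20]ᵀ.
Δ = 166·6 − 18² = 672.
m = ((-298)·6 − 18·(-20))/672 = -17/8; c = (166·(-20) − 18·(-298))/672 = 73/24.

m = -2.125, c = 3.042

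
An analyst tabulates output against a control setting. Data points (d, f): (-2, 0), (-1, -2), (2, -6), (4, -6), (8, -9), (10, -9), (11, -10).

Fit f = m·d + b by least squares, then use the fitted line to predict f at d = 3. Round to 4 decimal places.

f̂ = -4.9058

The normal system AᵀA·[m, b]ᵀ = Aᵀf is [[310, 32]; [32, 7]]·[m, b]ᵀ = [-306, -42]ᵀ.
Determinant 310·7 − 32² = 1146.
m = ((-306)·7 − 32·(-42))/1146 = -133/191; b = (310·(-42) − 32·(-306))/1146 = -538/191.
At d = 3: f̂ = (-133/191)·(3) + (-538/191)·(1) = -937/191.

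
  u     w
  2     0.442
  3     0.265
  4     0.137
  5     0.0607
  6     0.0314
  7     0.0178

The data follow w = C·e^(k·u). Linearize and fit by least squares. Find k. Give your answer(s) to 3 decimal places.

k = -0.665

With ln wᵢ as the transformed response and uᵢ as the regressor:
AᵀA = [[139.0000, 27.0000]; [27.0000, 6]], rhs = [-76.5427, -14.4236]ᵀ  (here Σu = 27.0000, Σ(u)² = 139.0000, Σln w = -14.4236, Σu·ln w = -76.5427).
Δ = 139.0000·6 − (27.0000)² = 105.0000; k = (-76.5427·6 − 27.0000·-14.4236)/105.0000 = -0.66495, ln C = (139.0000·-14.4236 − 27.0000·-76.5427)/105.0000 = 0.58836.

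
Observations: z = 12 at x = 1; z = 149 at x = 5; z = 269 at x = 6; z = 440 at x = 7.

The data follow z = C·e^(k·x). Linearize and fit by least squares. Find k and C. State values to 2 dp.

With ln zᵢ as the transformed response and xᵢ as the regressor:
XᵀX = [[111.0000, 19.0000]; [19.0000, 4]], rhs = [103.6803, 19.1703]ᵀ  (here Σx = 19.0000, Σ(x)² = 111.0000, Σln z = 19.1703, Σx·ln z = 103.6803).
Solving (det = 83.0000): k = 0.60825, ln C = 1.90339, so C = exp(1.90339) = 6.70860.

k = 0.61, C = 6.71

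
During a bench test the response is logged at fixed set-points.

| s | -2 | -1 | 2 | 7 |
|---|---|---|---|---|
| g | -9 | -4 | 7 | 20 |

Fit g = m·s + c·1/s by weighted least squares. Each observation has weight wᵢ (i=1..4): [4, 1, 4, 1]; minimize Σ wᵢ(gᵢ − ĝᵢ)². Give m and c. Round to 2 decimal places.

m = 2.93, c = 3.16

MᵀWM·[m, c]ᵀ = MᵀWg reads: 82·m + 10·c = 272;  10·m + (148/49)·c = 272/7.
Eliminating c: (148/49)·(row 1) − 10·(row 2) gives (7236/49)·m = (148/49)·272 − 10·(272/7) = 21216/49, so m = 1768/603.
Then c = ((272/7) − 10·(1768/603))/(148/49) = 1904/603.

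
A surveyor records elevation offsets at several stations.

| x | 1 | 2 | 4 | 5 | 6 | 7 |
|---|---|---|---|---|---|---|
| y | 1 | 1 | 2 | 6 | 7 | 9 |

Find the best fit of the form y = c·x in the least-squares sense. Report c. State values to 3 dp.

c = 1.115

The normal system MᵀM·[c]ᵀ = Mᵀy is [[131]]·[c]ᵀ = [146]ᵀ.
Hence c = 146 / 131 ≈ 1.1145.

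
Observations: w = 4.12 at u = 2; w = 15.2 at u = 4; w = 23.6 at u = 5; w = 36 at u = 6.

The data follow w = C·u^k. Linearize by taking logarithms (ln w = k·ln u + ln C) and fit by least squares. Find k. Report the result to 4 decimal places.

With ln wᵢ as the transformed response and ln uᵢ as the regressor:
Σln u = 5.4806, Σ(ln u)² = 8.2030, Σln w = 10.8819, Σln u·ln w = 16.2625.
Equations: 8.2030·k + 5.4806·ln C = 16.2625;  5.4806·k + 4·ln C = 10.8819.
Solving (det = 2.7744): k = 1.95007, ln C = 0.04857.

k = 1.9501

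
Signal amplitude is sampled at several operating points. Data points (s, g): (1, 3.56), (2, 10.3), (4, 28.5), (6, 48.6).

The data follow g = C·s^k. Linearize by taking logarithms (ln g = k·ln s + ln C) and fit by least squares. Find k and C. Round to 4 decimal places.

Taking logs, ln g = k·ln s + ln C, so regress ln g on ln s.
Σln s = 3.8712, Σ(ln s)² = 5.6127, Σln g = 10.8354, Σln s·ln g = 13.2190.
Equations: 5.6127·k + 3.8712·ln C = 13.2190;  3.8712·k + 4·ln C = 10.8354.
Slope k = (n·Σln s·ln g − Σln s·Σln g)/(n·Σ(ln s)² − (Σln s)²) = (4·13.2190 − 3.8712·10.8354)/7.4645 = 1.46425; ln C = (Σln g − k·Σln s)/n = 1.29176, so C = exp(1.29176) = 3.63918.

k = 1.4642, C = 3.6392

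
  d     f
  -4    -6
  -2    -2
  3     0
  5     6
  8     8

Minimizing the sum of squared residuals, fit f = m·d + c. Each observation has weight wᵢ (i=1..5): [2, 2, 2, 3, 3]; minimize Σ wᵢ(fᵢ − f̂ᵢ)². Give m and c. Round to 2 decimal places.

m = 1.14, c = -0.96

From the data, Σwᵢ·d·d = 325, Σwᵢ·d = 33, Σwᵢ·1 = 12.
Right-hand side: Σwᵢ·d·f = 338, Σwᵢ·f = 26.
AᵀWA·[m, c]ᵀ = AᵀWf becomes [[325, 33]; [33, 12]]·[m, c]ᵀ = [338, 26]ᵀ.
Determinant 325·12 − 33² = 2811.
m = (338·12 − 33·26)/2811 = 1066/937; c = (325·26 − 33·338)/2811 = -2704/2811.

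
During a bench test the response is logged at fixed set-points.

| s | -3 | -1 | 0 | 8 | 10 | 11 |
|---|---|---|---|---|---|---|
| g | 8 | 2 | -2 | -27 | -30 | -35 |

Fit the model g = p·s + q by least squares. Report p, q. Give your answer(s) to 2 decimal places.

From the data, Σs·s = 295, Σs = 25, Σ1 = 6.
For Aᵀg: Σs·g = -927, Σg = -84.
So AᵀA·[p, q]ᵀ = Aᵀg: [[295, 25]; [25, 6]]·[p, q]ᵀ = [-927, -84]ᵀ.
det = 295·6 − 25² = 1145.
p = ((-927)·6 − 25·(-84))/1145 = -3462/1145; q = (295·(-84) − 25·(-927))/1145 = -321/229.

p = -3.02, q = -1.40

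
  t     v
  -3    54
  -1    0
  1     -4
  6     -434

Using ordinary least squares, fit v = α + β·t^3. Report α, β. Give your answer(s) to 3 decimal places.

Forming AᵀA = [[4, 189]; [189, 47387]] and Aᵀv = [-384, -95206]ᵀ gives AᵀA·[α, β]ᵀ = Aᵀv.
det = 4·47387 − 189² = 153827.
α = ((-384)·47387 − 189·(-95206))/153827 = -202674/153827; β = (4·(-95206) − 189·(-384))/153827 = -308248/153827.

α = -1.318, β = -2.004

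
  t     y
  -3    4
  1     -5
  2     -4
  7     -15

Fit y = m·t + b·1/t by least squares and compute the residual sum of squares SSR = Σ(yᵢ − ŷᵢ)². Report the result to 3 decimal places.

With design matrix M, MᵀM = [[63, 4]; [4, 2437/1764]] and Mᵀy = [-130, -220/21]ᵀ.
Determinant 63·(2437/1764) − 4² = 1989/28.
m = ((-130)·(2437/1764) − 4·(-220/21))/(1989/28) = -242890/125307; b = (63·(-220/21) − 4·(-130))/(1989/28) = -3920/1989.
Residuals: -34418/13923, -136685/125307, 108032/125307, -20585/17901; SSR = 1173674/125307.

SSR = 9.366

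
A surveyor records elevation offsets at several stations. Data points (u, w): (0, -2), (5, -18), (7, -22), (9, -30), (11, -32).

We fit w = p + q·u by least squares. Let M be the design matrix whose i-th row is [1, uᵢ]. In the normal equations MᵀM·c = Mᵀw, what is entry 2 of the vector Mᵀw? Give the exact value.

Entry 2 ↔ basis u, so (Mᵀw)_{2} = Σᵢ (u)·wᵢ = (0)·(-2) + (5)·(-18) + (7)·(-22) + (9)·(-30) + (11)·(-32) = -866.

-866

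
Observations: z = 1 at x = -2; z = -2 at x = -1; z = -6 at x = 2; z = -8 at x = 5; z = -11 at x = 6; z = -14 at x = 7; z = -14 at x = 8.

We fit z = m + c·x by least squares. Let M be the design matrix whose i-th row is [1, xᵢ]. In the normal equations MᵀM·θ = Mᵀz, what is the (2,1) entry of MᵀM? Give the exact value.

25

Row 2 ↔ basis x, column 1 ↔ basis 1, so (MᵀM)_{2,1} = Σᵢ x = (-2)·(1) + (-1)·(1) + (2)·(1) + (5)·(1) + (6)·(1) + (7)·(1) + (8)·(1) = 25.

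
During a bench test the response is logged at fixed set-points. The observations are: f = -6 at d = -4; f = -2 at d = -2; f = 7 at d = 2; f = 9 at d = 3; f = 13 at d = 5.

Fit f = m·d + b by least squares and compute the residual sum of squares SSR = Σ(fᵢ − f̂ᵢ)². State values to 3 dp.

SSR = 0.146

The normal system MᵀM·[m, b]ᵀ = Mᵀf is [[58, 4]; [4, 5]]·[m, b]ᵀ = [134, 21]ᵀ.
det = 58·5 − 4² = 274.
m = (134·5 − 4·21)/274 = 293/137; b = (58·21 − 4·134)/274 = 341/137.
Residuals: 9/137, -29/137, 32/137, 13/137, -25/137; SSR = 20/137.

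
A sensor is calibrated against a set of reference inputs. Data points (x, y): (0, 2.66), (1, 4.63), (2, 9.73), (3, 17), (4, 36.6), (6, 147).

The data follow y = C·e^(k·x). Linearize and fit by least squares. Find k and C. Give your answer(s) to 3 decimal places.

k = 0.673, C = 2.478

Linearized form: ln y = k·x + ln C. From the 6 transformed points,
Σx = 16.0000, Σ(x)² = 66.0000, Σln y = 16.2098, Σx·ln y = 58.9254.
Normal system: [[66.0000, 16.0000]; [16.0000, 6]]·[k, ln C]ᵀ = [58.9254, 16.2098]ᵀ.
Δ = 66.0000·6 − (16.0000)² = 140.0000; k = (58.9254·6 − 16.0000·16.2098)/140.0000 = 0.67283, ln C = (66.0000·16.2098 − 16.0000·58.9254)/140.0000 = 0.90743, so C = exp(0.90743) = 2.47794.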